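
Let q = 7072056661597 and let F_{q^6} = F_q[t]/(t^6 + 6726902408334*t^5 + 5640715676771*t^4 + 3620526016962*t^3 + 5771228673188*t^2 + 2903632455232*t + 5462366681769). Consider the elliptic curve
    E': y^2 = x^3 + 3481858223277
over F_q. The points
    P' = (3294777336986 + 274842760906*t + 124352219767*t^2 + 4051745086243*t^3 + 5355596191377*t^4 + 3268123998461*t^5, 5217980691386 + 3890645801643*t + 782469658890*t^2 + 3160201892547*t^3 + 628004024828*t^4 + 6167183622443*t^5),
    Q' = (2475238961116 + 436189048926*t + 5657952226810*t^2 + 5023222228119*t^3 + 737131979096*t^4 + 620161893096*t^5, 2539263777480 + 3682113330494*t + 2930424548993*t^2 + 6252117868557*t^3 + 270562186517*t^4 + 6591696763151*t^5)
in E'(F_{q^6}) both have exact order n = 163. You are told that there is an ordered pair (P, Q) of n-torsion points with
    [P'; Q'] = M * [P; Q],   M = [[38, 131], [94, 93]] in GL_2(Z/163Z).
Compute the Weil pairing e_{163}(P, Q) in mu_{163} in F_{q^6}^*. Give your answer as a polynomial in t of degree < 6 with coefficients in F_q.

The 163-Weil pairing on E[163] over F_{7072056661597} is alternating-bilinear: e_{163}(P',Q') = e_{163}(P,Q)^det(M).
Inverting 22 mod 163: 126. Thus e_{163}(P,Q) = e(P',Q')^{126}.
Miller loop for e_{163} over F_{7072056661597^6}: bits of 163 = 10100011; 7 double steps + 3 add steps, l/v at each.
e_{163}(P',Q') = 6662554100681 + 5288841194419*t + 5017415636563*t^2 + 4036011076814*t^3 + 5887794184754*t^4 + 1336372302285*t^5.
e_{163}(P,Q) = (6662554100681 + 5288841194419*t + 5017415636563*t^2 + 4036011076814*t^3 + 5887794184754*t^4 + 1336372302285*t^5)^{126} = 1770362753537 + 3219832700030*t + 1268379880523*t^2 + 334518309160*t^3 + 7665480124*t^4 + 6996854150054*t^5.

1770362753537 + 3219832700030*t + 1268379880523*t^2 + 334518309160*t^3 + 7665480124*t^4 + 6996854150054*t^5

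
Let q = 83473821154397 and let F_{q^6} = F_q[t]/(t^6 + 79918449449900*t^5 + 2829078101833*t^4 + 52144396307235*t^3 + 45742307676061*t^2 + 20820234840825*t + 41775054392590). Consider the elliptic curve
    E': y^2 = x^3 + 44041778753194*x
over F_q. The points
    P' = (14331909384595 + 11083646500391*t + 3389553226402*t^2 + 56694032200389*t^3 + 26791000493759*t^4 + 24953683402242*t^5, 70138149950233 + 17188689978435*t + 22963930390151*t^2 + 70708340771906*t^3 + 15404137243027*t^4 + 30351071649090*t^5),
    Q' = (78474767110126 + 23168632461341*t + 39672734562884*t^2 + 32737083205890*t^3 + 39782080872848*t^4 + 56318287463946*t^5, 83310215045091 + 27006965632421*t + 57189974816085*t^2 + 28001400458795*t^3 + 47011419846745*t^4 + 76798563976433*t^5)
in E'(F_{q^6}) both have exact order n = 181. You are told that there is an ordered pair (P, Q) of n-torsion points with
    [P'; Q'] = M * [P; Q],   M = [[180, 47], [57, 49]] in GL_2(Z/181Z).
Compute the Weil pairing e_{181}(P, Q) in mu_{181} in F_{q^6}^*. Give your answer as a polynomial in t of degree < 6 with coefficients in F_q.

e_{181} is bilinear + alternating on E[181], so e_{181}(180*P + 47*Q, 57*P + 49*Q) = e_{181}(P,Q)^(180*49-47*57).
Inverting 168 mod 181: 167. Thus e_{181}(P,Q) = e(P',Q')^{167}.
8-bit Miller (10110101) on E'/F_{83473821154397} with a'=44041778753194, b'=0: accumulate tangent/chord ratios at Q'+S and P'+S'.
The quotient is 47394902708723 + 24098996167902*t + 37594059753061*t^2 + 36122112855796*t^3 + 10267365590711*t^4 + 35666784083997*t^5.
(47394902708723 + 24098996167902*t + 37594059753061*t^2 + 36122112855796*t^3 + 10267365590711*t^4 + 35666784083997*t^5)^{167} mod (83473821154397,f) = 17255228319676 + 33546283153741*t + 29798817341036*t^2 + 76551194264260*t^3 + 65494340553865*t^4 + 26078892630610*t^5.

17255228319676 + 33546283153741*t + 29798817341036*t^2 + 76551194264260*t^3 + 65494340553865*t^4 + 26078892630610*t^5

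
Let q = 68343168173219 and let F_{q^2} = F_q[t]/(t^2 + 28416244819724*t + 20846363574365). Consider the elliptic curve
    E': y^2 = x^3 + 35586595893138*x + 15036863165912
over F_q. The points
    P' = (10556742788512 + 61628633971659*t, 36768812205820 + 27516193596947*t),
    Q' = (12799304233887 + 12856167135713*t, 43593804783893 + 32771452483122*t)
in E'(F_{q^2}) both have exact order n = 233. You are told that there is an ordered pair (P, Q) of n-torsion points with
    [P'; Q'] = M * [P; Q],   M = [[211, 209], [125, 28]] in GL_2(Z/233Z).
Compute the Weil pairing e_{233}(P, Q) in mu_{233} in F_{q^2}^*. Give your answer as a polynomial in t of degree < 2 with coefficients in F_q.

14792825376370 + 29302799742959*t

The 233-Weil pairing on E[233] over F_{68343168173219} is alternating-bilinear: e_{233}(P',Q') = e_{233}(P,Q)^det(M).
Inverting 54 mod 233: 82. Thus e_{233}(P,Q) = e(P',Q')^{82}.
Double-and-add over 11101001: 8-1 doublings, 5-1 additions; each step l_{T,T}/v_{2T} or l_{T,P'}/v at Q'+S for random S.
e_{233}(P',Q') = 12884862005747 + 37472851365840*t.
Thus e_{233}(P,Q) = 14792825376370 + 29302799742959*t.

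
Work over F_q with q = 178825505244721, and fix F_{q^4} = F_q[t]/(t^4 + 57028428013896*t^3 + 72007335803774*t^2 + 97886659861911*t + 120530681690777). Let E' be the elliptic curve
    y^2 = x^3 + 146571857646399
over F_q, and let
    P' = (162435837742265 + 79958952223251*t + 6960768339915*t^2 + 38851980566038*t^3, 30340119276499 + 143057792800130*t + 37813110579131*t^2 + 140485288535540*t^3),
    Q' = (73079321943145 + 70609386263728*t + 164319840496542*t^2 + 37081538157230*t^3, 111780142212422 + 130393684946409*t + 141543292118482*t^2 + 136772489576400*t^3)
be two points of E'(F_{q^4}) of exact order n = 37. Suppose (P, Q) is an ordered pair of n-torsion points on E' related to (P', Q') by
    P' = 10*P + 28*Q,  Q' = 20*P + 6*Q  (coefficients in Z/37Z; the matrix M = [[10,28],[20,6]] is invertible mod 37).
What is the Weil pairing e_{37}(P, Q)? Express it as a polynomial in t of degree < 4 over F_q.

66684414954778 + 118767692599528*t + 50245664209149*t^2 + 69820866379880*t^3

The 37-Weil pairing on E[37] over F_{178825505244721} is alternating-bilinear: e_{37}(P',Q') = e_{37}(P,Q)^det(M).
Hence e(P,Q) = e(P',Q')^{35} where 35 = 18^{-1} mod 37.
Double-and-add over 100101: 6-1 doublings, 3-1 additions; each step l_{T,T}/v_{2T} or l_{T,P'}/v at Q'+S for random S.
The quotient is 135005730859580 + 156968184782226*t + 34774655616258*t^2 + 41319916129813*t^3.
Raise to 35: e(P,Q) = 66684414954778 + 118767692599528*t + 50245664209149*t^2 + 69820866379880*t^3 in mu_{37}.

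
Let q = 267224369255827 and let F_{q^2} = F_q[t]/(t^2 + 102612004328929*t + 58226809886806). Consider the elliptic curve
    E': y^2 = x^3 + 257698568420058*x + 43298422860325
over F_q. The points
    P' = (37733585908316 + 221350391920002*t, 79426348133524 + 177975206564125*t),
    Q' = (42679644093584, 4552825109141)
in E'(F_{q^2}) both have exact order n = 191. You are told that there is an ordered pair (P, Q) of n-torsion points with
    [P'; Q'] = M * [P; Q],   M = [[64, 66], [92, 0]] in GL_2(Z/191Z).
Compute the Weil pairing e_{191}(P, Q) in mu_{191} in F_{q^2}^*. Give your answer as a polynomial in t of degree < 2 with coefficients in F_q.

Under M = [[64,66],[92,0]] in GL_2(Z/191), e_{191}(P',Q') = e_{191}(P,Q)^(64*0-66*92 mod 191).
Hence e(P,Q) = e(P',Q')^{43} where 43 = 40^{-1} mod 191.
Run Miller on y^2=x^3+257698568420058*x+43298422860325 over F_{267224369255827}: ladder 10111111 (8 bits); e = f_P(D_Q)/f_Q(D_P).
Result: e(P',Q') = 185813171872306 + 259566619033365*t.
Raise to 43: e(P,Q) = 48288782285015 + 38652896857029*t in mu_{191}.

48288782285015 + 38652896857029*t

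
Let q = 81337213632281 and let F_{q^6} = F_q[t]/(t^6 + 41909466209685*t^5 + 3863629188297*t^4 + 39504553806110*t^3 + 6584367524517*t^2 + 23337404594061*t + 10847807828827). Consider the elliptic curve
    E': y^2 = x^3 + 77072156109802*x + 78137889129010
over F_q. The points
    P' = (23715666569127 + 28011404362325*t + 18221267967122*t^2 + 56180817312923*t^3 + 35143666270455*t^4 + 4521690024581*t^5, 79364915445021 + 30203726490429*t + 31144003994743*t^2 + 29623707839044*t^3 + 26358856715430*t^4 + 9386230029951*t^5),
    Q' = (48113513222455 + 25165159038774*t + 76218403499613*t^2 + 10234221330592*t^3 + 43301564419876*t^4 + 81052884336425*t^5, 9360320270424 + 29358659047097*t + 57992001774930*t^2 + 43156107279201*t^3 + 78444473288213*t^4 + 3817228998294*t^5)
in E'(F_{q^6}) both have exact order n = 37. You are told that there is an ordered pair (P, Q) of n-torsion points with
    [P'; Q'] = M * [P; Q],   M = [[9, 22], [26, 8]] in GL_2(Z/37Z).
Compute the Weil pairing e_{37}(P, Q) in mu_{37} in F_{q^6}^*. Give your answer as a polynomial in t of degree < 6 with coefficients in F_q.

e_{37} is bilinear + alternating on E[37], so e_{37}(9*P + 22*Q, 26*P + 8*Q) = e_{37}(P,Q)^(9*8-22*26).
det(M) mod 37 = 18; its inverse in (Z/37)^* is 35 (check: 18*35 mod 37 = 1).
Double-and-add over 100101: 6-1 doublings, 3-1 additions; each step l_{T,T}/v_{2T} or l_{T,P'}/v at Q'+S for random S.
So e_{37}(P',Q') = 49279469209675 + 7783370813165*t + 43071433130900*t^2 + 38981793172973*t^3 + 10706053083424*t^4 + 64928188716856*t^5.
Thus e_{37}(P,Q) = 76900555903906 + 27427495945540*t + 1059889357951*t^2 + 73481159897297*t^3 + 36120412597630*t^4 + 63484316081943*t^5.

76900555903906 + 27427495945540*t + 1059889357951*t^2 + 73481159897297*t^3 + 36120412597630*t^4 + 63484316081943*t^5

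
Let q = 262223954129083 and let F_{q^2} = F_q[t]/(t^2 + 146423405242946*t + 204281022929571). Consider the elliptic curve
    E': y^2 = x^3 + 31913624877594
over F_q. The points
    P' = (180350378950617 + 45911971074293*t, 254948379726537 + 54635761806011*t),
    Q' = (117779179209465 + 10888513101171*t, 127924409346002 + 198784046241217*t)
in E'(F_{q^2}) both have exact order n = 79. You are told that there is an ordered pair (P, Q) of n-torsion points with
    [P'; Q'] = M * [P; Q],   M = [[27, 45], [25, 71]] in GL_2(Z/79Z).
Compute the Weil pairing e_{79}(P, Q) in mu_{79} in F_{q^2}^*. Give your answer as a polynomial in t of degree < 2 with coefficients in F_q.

136180562696393 + 164904080581791*t

Alternating bilinearity on E[79] (values in mu_{79} in F_{262223954129083^2}) gives e(P',Q') = e(P,Q)^det(M).
det M = 27*71 - 45*25 = 792 = 2 (mod 79); 2^{-1} = 40 (mod 79).
Double-and-add over 1001111: 7-1 doublings, 5-1 additions; each step l_{T,T}/v_{2T} or l_{T,P'}/v at Q'+S for random S.
So e_{79}(P',Q') = 248273924188330 + 189966879609047*t.
Hence e(P,Q) = 136180562696393 + 164904080581791*t in F_{262223954129083^2}^*.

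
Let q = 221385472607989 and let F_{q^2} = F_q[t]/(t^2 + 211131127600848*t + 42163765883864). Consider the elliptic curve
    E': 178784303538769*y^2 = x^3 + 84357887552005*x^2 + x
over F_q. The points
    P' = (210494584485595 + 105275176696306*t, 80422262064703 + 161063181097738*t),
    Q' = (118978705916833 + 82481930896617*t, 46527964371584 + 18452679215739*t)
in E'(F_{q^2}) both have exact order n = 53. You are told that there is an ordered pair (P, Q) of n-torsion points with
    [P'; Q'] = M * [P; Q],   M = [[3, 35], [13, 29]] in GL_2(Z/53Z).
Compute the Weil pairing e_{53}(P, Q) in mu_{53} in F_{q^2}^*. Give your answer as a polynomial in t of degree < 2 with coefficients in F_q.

Alternating bilinearity on E[53] (values in mu_{53} in F_{221385472607989^2}) gives e(P',Q') = e(P,Q)^det(M).
det M = 3*29 - 35*13 = -368 = 3 (mod 53); 3^{-1} = 18 (mod 53).
Montgomery->Weierstrass: x_W = 99428926392423*x+137727059088446, y_W=99428926392423*y on F_{221385472607989}; lands on y^2=x^3+154635006669963*x+216670846453692.
Run Miller on y^2=x^3+154635006669963*x+216670846453692 over F_{221385472607989}: ladder 110101 (6 bits); e = f_P(D_Q)/f_Q(D_P).
e_{53}(P',Q') = 167555543213155 + 93321450903845*t.
(167555543213155 + 93321450903845*t)^{18} mod (221385472607989,f) = 39356972870996 + 1431548540494*t.

39356972870996 + 1431548540494*t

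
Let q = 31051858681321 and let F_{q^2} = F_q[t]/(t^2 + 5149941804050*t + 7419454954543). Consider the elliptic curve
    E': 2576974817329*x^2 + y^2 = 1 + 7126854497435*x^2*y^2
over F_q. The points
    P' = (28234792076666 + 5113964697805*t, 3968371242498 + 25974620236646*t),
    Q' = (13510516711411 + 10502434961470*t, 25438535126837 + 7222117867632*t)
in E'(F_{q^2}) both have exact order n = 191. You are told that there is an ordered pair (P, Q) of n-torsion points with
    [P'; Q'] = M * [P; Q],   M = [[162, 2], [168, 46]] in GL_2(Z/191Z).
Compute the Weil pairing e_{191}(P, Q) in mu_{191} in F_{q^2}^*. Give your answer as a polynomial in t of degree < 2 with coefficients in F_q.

22349049800218 + 8610492293425*t

Under M = [[162,2],[168,46]] in GL_2(Z/191), e_{191}(P',Q') = e_{191}(P,Q)^(162*46-2*168 mod 191).
Hence e(P,Q) = e(P',Q')^{39} where 39 = 49^{-1} mod 191.
Edwards->Montgomery: u=(1+y)/(1-y), v=u/x -> 10503772223409v^2=u^3+15634741351832u^2+u; then x_W=14388459420634u+1617304885794: y^2=x^3+17773291639104*x+4057790828492.
Miller loop for e_{191} over F_{31051858681321^2}: bits of 191 = 10111111; 7 double steps + 6 add steps, l/v at each.
f_P(D_Q)/f_Q(D_P) = 953313412216 + 19662430483199*t.
Thus e_{191}(P,Q) = 22349049800218 + 8610492293425*t.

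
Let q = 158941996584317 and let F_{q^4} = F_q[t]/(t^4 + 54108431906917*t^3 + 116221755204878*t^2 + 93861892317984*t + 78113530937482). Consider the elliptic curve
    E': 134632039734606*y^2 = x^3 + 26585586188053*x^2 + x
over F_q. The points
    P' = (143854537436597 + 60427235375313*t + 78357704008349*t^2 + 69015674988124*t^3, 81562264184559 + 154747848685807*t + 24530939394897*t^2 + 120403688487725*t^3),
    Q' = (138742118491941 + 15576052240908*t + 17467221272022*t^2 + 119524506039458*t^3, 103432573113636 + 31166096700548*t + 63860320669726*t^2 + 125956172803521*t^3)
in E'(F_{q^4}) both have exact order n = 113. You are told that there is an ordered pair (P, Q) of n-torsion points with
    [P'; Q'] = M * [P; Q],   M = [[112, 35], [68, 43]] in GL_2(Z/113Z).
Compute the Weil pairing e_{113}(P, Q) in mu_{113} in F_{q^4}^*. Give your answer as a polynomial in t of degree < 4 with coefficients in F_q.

88376643476360 + 55752438359524*t + 82005682311285*t^2 + 3727725932748*t^3

Alternating bilinearity on E[113] (values in mu_{113} in F_{158941996584317^4}) gives e(P',Q') = e(P,Q)^det(M).
Hence e(P,Q) = e(P',Q')^{61} where 61 = 63^{-1} mod 113.
(x,y)|->(47119658405773x+71237940035023,47119658405773y) sends E' to y^2=x^3+157237848925113*x+78444553227904.
Build f_{113,P'} and f_{113,Q'} via the 7-bit ladder of 113=1110001_2; evaluate at shifted divisors; quotient in F_{158941996584317^4}.
The quotient is 95402158176653 + 149590506500202*t + 78697123750255*t^2 + 85935741238887*t^3.
e_{113}(P,Q) = (95402158176653 + 149590506500202*t + 78697123750255*t^2 + 85935741238887*t^3)^{61} = 88376643476360 + 55752438359524*t + 82005682311285*t^2 + 3727725932748*t^3.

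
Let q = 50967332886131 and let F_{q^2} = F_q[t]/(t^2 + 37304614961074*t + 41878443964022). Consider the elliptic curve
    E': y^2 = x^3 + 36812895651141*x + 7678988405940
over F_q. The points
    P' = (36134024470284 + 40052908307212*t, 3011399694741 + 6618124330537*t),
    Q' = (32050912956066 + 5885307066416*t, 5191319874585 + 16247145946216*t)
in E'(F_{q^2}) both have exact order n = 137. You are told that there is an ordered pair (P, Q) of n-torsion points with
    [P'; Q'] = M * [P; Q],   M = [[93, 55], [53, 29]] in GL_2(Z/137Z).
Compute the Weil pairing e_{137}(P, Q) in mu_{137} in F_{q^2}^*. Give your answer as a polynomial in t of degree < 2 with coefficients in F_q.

Since e_{137}(P,P)=e_{137}(Q,Q)=1 and e_{137}(Q,P)=e_{137}(P,Q)^{-1}, expanding e_{137}(93*P + 55*Q,53*P + 29*Q) leaves e(P,Q)^det(M).
Inverting 56 mod 137: 115. Thus e_{137}(P,Q) = e(P',Q')^{115}.
n = 137 = (10001001)_2 (8 bits, wt 3); accumulate f_{137,P'}(Q'+S)/f_{137,P'}(S) along the 7-step ladder.
f_P(D_Q)/f_Q(D_P) = 45790600382265 + 45562114001264*t.
Thus e_{137}(P,Q) = 11363872115986 + 33126345765687*t.

11363872115986 + 33126345765687*t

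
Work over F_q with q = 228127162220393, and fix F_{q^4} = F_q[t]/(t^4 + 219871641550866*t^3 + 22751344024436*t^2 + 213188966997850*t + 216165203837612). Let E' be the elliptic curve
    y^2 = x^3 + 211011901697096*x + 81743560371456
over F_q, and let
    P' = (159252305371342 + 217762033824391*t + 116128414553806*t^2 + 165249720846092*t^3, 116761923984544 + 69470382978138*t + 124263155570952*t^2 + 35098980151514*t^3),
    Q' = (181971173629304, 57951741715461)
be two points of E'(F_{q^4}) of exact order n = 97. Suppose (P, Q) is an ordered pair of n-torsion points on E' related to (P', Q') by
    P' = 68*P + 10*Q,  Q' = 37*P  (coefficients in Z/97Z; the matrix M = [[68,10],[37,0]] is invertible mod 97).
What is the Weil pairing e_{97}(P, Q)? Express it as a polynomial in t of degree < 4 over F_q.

Alternating bilinearity on E[97] (values in mu_{97} in F_{228127162220393^4}) gives e(P',Q') = e(P,Q)^det(M).
Hence e(P,Q) = e(P',Q')^{27} where 27 = 18^{-1} mod 97.
Run Miller on y^2=x^3+211011901697096*x+81743560371456 over F_{228127162220393}: ladder 1100001 (7 bits); e = f_P(D_Q)/f_Q(D_P).
Miller gives e_{97}(P',Q') = 161836861082808 + 80184568213443*t + 10139734121302*t^2 + 215159118883535*t^3 in F_{228127162220393^4}.
Thus e_{97}(P,Q) = 50633451374522 + 78649304430042*t + 139124494459806*t^2 + 149048065450540*t^3.

50633451374522 + 78649304430042*t + 139124494459806*t^2 + 149048065450540*t^3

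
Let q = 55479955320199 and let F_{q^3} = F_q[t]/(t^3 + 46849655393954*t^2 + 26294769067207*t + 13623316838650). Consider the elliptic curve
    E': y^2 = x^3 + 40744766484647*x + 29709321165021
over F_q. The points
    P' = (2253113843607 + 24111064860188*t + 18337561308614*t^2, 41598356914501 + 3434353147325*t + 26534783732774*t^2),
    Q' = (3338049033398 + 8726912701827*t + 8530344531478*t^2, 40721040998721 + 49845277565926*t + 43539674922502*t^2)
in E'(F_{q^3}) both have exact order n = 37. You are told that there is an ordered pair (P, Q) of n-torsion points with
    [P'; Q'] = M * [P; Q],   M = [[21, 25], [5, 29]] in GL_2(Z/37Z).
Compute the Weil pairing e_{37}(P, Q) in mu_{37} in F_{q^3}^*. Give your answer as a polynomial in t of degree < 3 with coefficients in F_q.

7319641653819 + 48003005815780*t + 6565935692952*t^2

The 37-Weil pairing on E[37] over F_{55479955320199} is alternating-bilinear: e_{37}(P',Q') = e_{37}(P,Q)^det(M).
Hence e(P,Q) = e(P',Q')^{25} where 25 = 3^{-1} mod 37.
n = 37 = (100101)_2 (6 bits, wt 3); accumulate f_{37,P'}(Q'+S)/f_{37,P'}(S) along the 5-step ladder.
Result: e(P',Q') = 44729779471049 + 45690900501562*t + 20542744346824*t^2.
e_{37}(P,Q) = (44729779471049 + 45690900501562*t + 20542744346824*t^2)^{25} = 7319641653819 + 48003005815780*t + 6565935692952*t^2.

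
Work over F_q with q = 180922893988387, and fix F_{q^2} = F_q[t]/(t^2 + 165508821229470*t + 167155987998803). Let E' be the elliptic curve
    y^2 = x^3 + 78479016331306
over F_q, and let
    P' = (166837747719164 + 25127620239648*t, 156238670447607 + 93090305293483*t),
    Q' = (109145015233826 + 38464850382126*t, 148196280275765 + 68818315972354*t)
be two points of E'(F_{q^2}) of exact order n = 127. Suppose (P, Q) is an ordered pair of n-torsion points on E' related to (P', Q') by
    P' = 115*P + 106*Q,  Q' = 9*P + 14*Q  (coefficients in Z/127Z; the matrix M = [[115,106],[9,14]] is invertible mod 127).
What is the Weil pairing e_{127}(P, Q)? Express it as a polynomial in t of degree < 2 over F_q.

150925305537488 + 39034422084966*t

e_{127}(aP+bQ,cP+dQ) = e_{127}(P,Q)^(ad-bc); with (a,b,c,d)=(115,106,9,14) this gives the det-127 law.
115*14 - 106*9 = 656; reduced mod 127: det = 21, inverse 121.
7-bit Miller (1111111) on E'/F_{180922893988387} with a'=0, b'=78479016331306: accumulate tangent/chord ratios at Q'+S and P'+S'.
So e_{127}(P',Q') = 19258173152916 + 112983816096959*t.
(19258173152916 + 112983816096959*t)^{121} mod (180922893988387,f) = 150925305537488 + 39034422084966*t.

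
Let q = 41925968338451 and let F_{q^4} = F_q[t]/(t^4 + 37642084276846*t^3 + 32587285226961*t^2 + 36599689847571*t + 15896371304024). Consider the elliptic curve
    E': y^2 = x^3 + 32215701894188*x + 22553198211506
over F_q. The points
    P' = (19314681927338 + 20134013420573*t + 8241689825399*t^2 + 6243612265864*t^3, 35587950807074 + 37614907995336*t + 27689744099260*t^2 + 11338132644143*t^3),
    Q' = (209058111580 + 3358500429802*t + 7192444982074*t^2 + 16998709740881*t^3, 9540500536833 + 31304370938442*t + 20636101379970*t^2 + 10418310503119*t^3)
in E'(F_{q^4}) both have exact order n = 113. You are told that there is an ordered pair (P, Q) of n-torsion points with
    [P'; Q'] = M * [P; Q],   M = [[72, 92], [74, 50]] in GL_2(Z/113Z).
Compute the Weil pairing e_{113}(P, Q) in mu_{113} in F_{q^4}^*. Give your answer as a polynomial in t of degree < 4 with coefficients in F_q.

Alternating bilinearity on E[113] (values in mu_{113} in F_{41925968338451^4}) gives e(P',Q') = e(P,Q)^det(M).
Hence e(P,Q) = e(P',Q')^{95} where 95 = 69^{-1} mod 113.
Build f_{113,P'} and f_{113,Q'} via the 7-bit ladder of 113=1110001_2; evaluate at shifted divisors; quotient in F_{41925968338451^4}.
Result: e(P',Q') = 21670340966552 + 25565733272733*t + 23241198288330*t^2 + 41566538440088*t^3.
Hence e(P,Q) = 41637974126363 + 6666120958333*t + 30709786013223*t^2 + 23236096134872*t^3 in F_{41925968338451^4}^*.

41637974126363 + 6666120958333*t + 30709786013223*t^2 + 23236096134872*t^3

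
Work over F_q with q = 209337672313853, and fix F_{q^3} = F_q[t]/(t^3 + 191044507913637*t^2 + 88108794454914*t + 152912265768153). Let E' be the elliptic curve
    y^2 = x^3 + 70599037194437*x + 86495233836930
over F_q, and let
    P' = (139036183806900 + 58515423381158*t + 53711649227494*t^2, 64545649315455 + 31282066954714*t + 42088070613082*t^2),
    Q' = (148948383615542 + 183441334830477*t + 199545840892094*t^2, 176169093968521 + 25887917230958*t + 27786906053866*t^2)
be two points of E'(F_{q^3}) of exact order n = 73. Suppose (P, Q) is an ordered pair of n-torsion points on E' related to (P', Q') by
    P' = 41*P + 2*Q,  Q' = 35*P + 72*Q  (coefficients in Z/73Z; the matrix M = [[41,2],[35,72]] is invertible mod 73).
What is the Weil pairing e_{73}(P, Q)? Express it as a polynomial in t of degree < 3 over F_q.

200539916858272 + 126272748635640*t + 27626466822556*t^2

e_{73}(aP+bQ,cP+dQ) = e_{73}(P,Q)^(ad-bc); with (a,b,c,d)=(41,2,35,72) this gives the det-73 law.
det(M) mod 73 = 35; its inverse in (Z/73)^* is 48 (check: 35*48 mod 73 = 1).
Build f_{73,P'} and f_{73,Q'} via the 7-bit ladder of 73=1001001_2; evaluate at shifted divisors; quotient in F_{209337672313853^3}.
f_P(D_Q)/f_Q(D_P) = 777741144049 + 139706244535182*t + 72151322582916*t^2.
Raise to 48: e(P,Q) = 200539916858272 + 126272748635640*t + 27626466822556*t^2 in mu_{73}.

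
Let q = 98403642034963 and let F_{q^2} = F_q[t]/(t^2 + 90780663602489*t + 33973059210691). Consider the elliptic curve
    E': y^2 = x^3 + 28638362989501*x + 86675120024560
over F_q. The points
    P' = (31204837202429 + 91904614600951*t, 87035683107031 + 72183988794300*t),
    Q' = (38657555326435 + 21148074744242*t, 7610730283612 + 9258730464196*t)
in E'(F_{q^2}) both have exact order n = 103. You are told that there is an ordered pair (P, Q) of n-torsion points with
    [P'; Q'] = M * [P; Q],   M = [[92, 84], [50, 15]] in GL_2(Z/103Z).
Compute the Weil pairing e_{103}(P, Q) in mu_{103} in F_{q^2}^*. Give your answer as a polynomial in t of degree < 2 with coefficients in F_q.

e_{103} is bilinear + alternating on E[103], so e_{103}(92*P + 84*Q, 50*P + 15*Q) = e_{103}(P,Q)^(92*15-84*50).
Inverting 64 mod 103: 66. Thus e_{103}(P,Q) = e(P',Q')^{66}.
7-bit Miller (1100111) on E'/F_{98403642034963} with a'=28638362989501, b'=86675120024560: accumulate tangent/chord ratios at Q'+S and P'+S'.
The quotient is 41198460201787 + 88753257741959*t.
Thus e_{103}(P,Q) = 96251332697005 + 17941409986024*t.

96251332697005 + 17941409986024*t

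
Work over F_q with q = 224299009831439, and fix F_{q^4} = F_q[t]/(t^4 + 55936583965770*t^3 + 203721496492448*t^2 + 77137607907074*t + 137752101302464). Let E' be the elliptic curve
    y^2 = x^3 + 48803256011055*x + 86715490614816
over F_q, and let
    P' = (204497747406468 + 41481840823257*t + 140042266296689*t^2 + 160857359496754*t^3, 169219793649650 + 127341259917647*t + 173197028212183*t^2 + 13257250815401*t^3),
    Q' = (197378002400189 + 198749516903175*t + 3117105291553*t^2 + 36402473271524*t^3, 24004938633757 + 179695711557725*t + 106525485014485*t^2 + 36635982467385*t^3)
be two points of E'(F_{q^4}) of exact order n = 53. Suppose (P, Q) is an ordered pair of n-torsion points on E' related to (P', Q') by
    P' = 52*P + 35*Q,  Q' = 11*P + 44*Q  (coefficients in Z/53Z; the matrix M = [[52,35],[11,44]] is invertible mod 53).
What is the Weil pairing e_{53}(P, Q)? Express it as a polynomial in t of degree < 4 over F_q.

Under M = [[52,35],[11,44]] in GL_2(Z/53), e_{53}(P',Q') = e_{53}(P,Q)^(52*44-35*11 mod 53).
det M = 52*44 - 35*11 = 1903 = 48 (mod 53); 48^{-1} = 21 (mod 53).
Run Miller on y^2=x^3+48803256011055*x+86715490614816 over F_{224299009831439}: ladder 110101 (6 bits); e = f_P(D_Q)/f_Q(D_P).
Result: e(P',Q') = 178328358398172 + 164184306636747*t + 25270263878832*t^2 + 142090882026298*t^3.
Hence e(P,Q) = 9447156441382 + 166147346195520*t + 215531302499402*t^2 + 141971335247175*t^3 in F_{224299009831439^4}^*.

9447156441382 + 166147346195520*t + 215531302499402*t^2 + 141971335247175*t^3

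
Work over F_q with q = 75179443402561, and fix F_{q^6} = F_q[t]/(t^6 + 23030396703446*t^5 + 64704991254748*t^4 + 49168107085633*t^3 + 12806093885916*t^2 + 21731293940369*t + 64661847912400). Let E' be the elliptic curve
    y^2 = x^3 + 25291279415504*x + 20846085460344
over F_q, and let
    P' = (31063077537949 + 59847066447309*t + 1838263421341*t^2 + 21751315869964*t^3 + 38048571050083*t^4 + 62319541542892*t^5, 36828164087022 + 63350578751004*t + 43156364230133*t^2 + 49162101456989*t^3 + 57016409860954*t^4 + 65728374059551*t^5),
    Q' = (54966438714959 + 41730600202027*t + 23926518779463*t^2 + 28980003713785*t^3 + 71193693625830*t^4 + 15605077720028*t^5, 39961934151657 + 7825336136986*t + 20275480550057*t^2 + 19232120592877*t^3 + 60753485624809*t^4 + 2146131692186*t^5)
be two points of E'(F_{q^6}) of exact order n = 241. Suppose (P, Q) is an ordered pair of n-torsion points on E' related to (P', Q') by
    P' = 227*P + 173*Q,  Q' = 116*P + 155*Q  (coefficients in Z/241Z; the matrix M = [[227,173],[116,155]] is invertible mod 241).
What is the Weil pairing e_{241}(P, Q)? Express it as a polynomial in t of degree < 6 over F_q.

68946966273848 + 26666210704257*t + 98815844747*t^2 + 34373129787369*t^3 + 33975607009153*t^4 + 54621100217736*t^5

The 241-Weil pairing on E[241] over F_{75179443402561} is alternating-bilinear: e_{241}(P',Q') = e_{241}(P,Q)^det(M).
Hence e(P,Q) = e(P',Q')^{157} where 157 = 175^{-1} mod 241.
Run Miller on y^2=x^3+25291279415504*x+20846085460344 over F_{75179443402561}: ladder 11110001 (8 bits); e = f_P(D_Q)/f_Q(D_P).
e_{241}(P',Q') = 36648924954496 + 3480117647637*t + 40156255167471*t^2 + 3442125669710*t^3 + 45966113094885*t^4 + 1583459971064*t^5.
Raise to 157: e(P,Q) = 68946966273848 + 26666210704257*t + 98815844747*t^2 + 34373129787369*t^3 + 33975607009153*t^4 + 54621100217736*t^5 in mu_{241}.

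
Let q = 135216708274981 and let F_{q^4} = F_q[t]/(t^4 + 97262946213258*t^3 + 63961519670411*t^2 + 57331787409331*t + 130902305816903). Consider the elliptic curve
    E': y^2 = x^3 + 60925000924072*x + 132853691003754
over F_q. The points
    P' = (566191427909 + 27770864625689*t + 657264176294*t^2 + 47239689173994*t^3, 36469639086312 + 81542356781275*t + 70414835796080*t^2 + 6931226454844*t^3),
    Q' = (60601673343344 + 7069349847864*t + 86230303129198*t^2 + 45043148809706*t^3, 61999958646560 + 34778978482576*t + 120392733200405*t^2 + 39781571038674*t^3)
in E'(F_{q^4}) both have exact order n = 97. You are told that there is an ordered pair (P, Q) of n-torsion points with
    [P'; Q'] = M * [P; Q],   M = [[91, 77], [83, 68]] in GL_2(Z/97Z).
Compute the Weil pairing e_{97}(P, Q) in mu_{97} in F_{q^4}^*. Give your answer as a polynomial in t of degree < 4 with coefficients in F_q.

93198431929 + 120507860425799*t + 1142636205617*t^2 + 43755830041120*t^3

The 97-Weil pairing on E[97] over F_{135216708274981} is alternating-bilinear: e_{97}(P',Q') = e_{97}(P,Q)^det(M).
det M = 91*68 - 77*83 = -203 = 88 (mod 97); 88^{-1} = 43 (mod 97).
Miller loop for e_{97} over F_{135216708274981^4}: bits of 97 = 1100001; 6 double steps + 2 add steps, l/v at each.
Result: e(P',Q') = 14683076162792 + 127150947573686*t + 85194326054629*t^2 + 32423565872474*t^3.
Raise to 43: e(P,Q) = 93198431929 + 120507860425799*t + 1142636205617*t^2 + 43755830041120*t^3 in mu_{97}.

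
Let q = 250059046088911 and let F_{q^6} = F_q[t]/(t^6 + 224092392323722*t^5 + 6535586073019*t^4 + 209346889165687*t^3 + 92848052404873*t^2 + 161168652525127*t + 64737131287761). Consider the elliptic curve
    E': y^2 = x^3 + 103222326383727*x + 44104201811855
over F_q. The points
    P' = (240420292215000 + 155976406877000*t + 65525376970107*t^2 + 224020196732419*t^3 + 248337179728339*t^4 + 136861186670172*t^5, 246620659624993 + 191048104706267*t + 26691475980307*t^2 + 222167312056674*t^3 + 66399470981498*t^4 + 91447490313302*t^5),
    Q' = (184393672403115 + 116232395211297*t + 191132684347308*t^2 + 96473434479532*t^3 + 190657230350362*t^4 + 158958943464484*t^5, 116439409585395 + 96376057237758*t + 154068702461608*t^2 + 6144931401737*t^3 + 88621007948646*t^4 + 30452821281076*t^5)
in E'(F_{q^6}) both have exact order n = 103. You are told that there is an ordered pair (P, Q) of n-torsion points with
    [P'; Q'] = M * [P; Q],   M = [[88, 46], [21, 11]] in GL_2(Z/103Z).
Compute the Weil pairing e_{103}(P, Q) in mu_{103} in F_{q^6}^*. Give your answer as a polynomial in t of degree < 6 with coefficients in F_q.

109209147665484 + 80634320208532*t + 33315036698713*t^2 + 41421697066052*t^3 + 4574567808794*t^4 + 160578826487840*t^5

e_{103}(aP+bQ,cP+dQ) = e_{103}(P,Q)^(ad-bc); with (a,b,c,d)=(88,46,21,11) this gives the det-103 law.
det M = 88*11 - 46*21 = 2 = 2 (mod 103); 2^{-1} = 52 (mod 103).
Double-and-add over 1100111: 7-1 doublings, 5-1 additions; each step l_{T,T}/v_{2T} or l_{T,P'}/v at Q'+S for random S.
e_{103}(P',Q') = 98199293101917 + 145929486038866*t + 190827811379643*t^2 + 163121361702371*t^3 + 39907251264614*t^4 + 204781165898316*t^5.
Raise to 52: e(P,Q) = 109209147665484 + 80634320208532*t + 33315036698713*t^2 + 41421697066052*t^3 + 4574567808794*t^4 + 160578826487840*t^5 in mu_{103}.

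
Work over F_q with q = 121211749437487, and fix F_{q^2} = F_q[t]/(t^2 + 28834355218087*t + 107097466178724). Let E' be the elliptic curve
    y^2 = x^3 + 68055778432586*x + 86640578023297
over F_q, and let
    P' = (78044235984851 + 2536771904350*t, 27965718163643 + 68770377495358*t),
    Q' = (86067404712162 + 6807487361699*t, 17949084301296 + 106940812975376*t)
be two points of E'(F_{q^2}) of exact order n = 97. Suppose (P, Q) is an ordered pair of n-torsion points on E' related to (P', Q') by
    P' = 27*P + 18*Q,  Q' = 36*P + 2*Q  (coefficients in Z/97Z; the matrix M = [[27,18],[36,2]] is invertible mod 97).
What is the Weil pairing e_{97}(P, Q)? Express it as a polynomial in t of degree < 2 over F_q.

Since e_{97}(P,P)=e_{97}(Q,Q)=1 and e_{97}(Q,P)=e_{97}(P,Q)^{-1}, expanding e_{97}(27*P + 18*Q,36*P + 2*Q) leaves e(P,Q)^det(M).
Inverting 85 mod 97: 8. Thus e_{97}(P,Q) = e(P',Q')^{8}.
Build f_{97,P'} and f_{97,Q'} via the 7-bit ladder of 97=1100001_2; evaluate at shifted divisors; quotient in F_{121211749437487^2}.
f_P(D_Q)/f_Q(D_P) = 115960617442283 + 54170906514923*t.
Raise to 8: e(P,Q) = 106748008054958 + 2983740869485*t in mu_{97}.

106748008054958 + 2983740869485*t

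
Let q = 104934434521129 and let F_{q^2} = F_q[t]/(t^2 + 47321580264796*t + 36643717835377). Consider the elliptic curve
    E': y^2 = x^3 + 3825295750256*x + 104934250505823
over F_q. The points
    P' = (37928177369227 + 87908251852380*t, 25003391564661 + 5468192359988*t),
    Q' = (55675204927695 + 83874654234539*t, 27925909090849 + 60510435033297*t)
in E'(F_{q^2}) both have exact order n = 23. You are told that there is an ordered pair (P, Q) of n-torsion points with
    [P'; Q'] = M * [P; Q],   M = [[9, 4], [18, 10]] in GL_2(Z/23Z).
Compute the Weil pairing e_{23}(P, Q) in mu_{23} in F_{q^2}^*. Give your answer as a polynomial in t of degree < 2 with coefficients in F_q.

Alternating bilinearity on E[23] (values in mu_{23} in F_{104934434521129^2}) gives e(P',Q') = e(P,Q)^det(M).
9*10 - 4*18 = 18; reduced mod 23: det = 18, inverse 9.
Run Miller on y^2=x^3+3825295750256*x+104934250505823 over F_{104934434521129}: ladder 10111 (5 bits); e = f_P(D_Q)/f_Q(D_P).
e_{23}(P',Q') = 18296207024327 + 67877835847876*t.
(18296207024327 + 67877835847876*t)^{9} mod (104934434521129,f) = 59310540543190 + 99801816433618*t.

59310540543190 + 99801816433618*t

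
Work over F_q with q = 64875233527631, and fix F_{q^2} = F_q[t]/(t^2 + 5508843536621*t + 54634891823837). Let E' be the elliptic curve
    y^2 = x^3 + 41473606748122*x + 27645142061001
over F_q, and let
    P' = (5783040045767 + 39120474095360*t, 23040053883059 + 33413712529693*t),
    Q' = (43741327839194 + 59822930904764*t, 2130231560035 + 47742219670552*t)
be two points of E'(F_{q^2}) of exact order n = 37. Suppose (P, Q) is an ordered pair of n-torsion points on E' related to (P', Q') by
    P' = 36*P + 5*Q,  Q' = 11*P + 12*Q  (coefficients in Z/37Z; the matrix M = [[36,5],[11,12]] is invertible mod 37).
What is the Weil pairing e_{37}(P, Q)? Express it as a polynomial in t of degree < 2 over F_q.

6320317098853 + 59804510404576*t

Under M = [[36,5],[11,12]] in GL_2(Z/37), e_{37}(P',Q') = e_{37}(P,Q)^(36*12-5*11 mod 37).
det(M) mod 37 = 7; its inverse in (Z/37)^* is 16 (check: 7*16 mod 37 = 1).
Miller loop for e_{37} over F_{64875233527631^2}: bits of 37 = 100101; 5 double steps + 2 add steps, l/v at each.
Miller gives e_{37}(P',Q') = 59973919968375 + 6608831658433*t in F_{64875233527631^2}.
Hence e(P,Q) = 6320317098853 + 59804510404576*t in F_{64875233527631^2}^*.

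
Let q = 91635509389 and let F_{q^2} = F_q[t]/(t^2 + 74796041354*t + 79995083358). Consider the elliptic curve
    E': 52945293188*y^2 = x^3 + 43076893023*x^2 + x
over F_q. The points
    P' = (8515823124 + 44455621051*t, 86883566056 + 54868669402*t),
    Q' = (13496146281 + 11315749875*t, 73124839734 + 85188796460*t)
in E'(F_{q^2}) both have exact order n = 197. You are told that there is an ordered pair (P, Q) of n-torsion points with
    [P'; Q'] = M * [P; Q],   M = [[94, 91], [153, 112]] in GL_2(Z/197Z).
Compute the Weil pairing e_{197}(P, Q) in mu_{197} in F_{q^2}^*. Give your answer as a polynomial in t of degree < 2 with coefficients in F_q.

15558233641 + 1831110669*t

e_{197} is bilinear + alternating on E[197], so e_{197}(94*P + 91*Q, 153*P + 112*Q) = e_{197}(P,Q)^(94*112-91*153).
So e_{197}(P,Q) = e_{197}(P',Q')^{167}, since 151*167 = 1 mod 197.
Set x_W=10696771412*u+37750590300, y_W=10696771412*v; then E': y_W^2=x_W^3+31529269603*x_W+58957577601.
Miller loop for e_{197} over F_{91635509389^2}: bits of 197 = 11000101; 7 double steps + 3 add steps, l/v at each.
f_P(D_Q)/f_Q(D_P) = 28435968404 + 3487247199*t.
Thus e_{197}(P,Q) = 15558233641 + 1831110669*t.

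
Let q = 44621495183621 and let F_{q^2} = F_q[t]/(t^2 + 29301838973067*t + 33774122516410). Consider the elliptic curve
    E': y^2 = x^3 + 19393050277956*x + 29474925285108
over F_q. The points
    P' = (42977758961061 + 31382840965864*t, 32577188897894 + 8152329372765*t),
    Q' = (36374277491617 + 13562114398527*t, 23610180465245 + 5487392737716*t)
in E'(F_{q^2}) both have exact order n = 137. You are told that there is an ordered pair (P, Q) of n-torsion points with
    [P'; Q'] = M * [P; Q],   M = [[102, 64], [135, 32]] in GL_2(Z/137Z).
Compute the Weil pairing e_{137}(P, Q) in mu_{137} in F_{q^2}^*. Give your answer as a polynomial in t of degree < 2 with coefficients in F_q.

e_{137} is bilinear + alternating on E[137], so e_{137}(102*P + 64*Q, 135*P + 32*Q) = e_{137}(P,Q)^(102*32-64*135).
So e_{137}(P,Q) = e_{137}(P',Q')^{83}, since 104*83 = 1 mod 137.
Double-and-add over 10001001: 8-1 doublings, 3-1 additions; each step l_{T,T}/v_{2T} or l_{T,P'}/v at Q'+S for random S.
e_{137}(P',Q') = 36410356537417 + 42979657673793*t.
Thus e_{137}(P,Q) = 28490687457445 + 7866943799293*t.

28490687457445 + 7866943799293*t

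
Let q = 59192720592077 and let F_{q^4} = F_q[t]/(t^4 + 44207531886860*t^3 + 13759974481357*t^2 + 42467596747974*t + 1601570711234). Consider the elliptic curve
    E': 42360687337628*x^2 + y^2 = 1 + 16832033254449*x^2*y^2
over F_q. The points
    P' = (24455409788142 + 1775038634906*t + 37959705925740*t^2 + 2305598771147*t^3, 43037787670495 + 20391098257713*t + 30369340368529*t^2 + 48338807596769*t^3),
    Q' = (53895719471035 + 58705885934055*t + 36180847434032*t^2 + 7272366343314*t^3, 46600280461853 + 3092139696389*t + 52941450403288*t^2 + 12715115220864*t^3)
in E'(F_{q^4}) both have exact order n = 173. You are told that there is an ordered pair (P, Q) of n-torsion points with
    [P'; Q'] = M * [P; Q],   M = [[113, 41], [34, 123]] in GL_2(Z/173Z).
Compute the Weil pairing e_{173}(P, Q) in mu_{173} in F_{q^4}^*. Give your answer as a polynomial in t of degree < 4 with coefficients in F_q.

23427747783220 + 16729492533179*t + 53704198207126*t^2 + 7035589253069*t^3

Since e_{173}(P,P)=e_{173}(Q,Q)=1 and e_{173}(Q,P)=e_{173}(P,Q)^{-1}, expanding e_{173}(113*P + 41*Q,34*P + 123*Q) leaves e(P,Q)^det(M).
Hence e(P,Q) = e(P',Q')^{113} where 113 = 49^{-1} mod 173.
Edwards a_E,d_E -> Montgomery A=0,B=51049172271932 -> Weierstrass 10601666880275,0 via alpha=0,beta=21180343668814.
Double-and-add over 10101101: 8-1 doublings, 5-1 additions; each step l_{T,T}/v_{2T} or l_{T,P'}/v at Q'+S for random S.
e_{173}(P',Q') = 14394832647802 + 29747634660259*t + 49071093430045*t^2 + 13980052978854*t^3.
Hence e(P,Q) = 23427747783220 + 16729492533179*t + 53704198207126*t^2 + 7035589253069*t^3 in F_{59192720592077^4}^*.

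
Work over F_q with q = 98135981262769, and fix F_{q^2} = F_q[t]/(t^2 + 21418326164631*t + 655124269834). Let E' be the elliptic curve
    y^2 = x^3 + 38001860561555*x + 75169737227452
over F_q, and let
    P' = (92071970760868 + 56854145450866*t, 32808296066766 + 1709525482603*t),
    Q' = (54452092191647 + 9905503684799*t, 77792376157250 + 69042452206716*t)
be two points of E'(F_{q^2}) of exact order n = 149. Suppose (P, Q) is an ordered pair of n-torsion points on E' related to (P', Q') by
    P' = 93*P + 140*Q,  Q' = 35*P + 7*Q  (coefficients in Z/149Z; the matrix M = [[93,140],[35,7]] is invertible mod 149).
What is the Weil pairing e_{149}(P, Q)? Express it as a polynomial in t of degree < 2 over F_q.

Under M = [[93,140],[35,7]] in GL_2(Z/149), e_{149}(P',Q') = e_{149}(P,Q)^(93*7-140*35 mod 149).
det(M) mod 149 = 72; its inverse in (Z/149)^* is 89 (check: 72*89 mod 149 = 1).
n = 149 = (10010101)_2 (8 bits, wt 4); accumulate f_{149,P'}(Q'+S)/f_{149,P'}(S) along the 7-step ladder.
e_{149}(P',Q') = 51405754451925 + 17811933715511*t.
(51405754451925 + 17811933715511*t)^{89} mod (98135981262769,f) = 71962844875772 + 88463717464100*t.

71962844875772 + 88463717464100*t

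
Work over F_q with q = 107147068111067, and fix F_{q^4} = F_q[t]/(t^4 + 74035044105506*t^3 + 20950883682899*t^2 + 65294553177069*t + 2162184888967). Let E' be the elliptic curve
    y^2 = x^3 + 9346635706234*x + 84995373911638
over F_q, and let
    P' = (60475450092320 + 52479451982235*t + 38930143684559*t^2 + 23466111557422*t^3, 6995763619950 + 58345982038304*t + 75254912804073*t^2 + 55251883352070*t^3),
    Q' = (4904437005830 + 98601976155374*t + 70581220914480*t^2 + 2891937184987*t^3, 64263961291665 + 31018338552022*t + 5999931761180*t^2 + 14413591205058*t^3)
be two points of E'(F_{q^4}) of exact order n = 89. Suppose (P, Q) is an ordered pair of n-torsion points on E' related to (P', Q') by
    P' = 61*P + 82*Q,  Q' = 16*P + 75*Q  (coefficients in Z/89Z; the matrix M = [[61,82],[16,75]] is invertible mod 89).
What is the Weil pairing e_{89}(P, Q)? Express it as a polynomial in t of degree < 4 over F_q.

87372142326207 + 86935767528022*t + 30878251005670*t^2 + 46588141048392*t^3

e_{89}(aP+bQ,cP+dQ) = e_{89}(P,Q)^(ad-bc); with (a,b,c,d)=(61,82,16,75) this gives the det-89 law.
det(M) mod 89 = 59; its inverse in (Z/89)^* is 86 (check: 59*86 mod 89 = 1).
n = 89 = (1011001)_2 (7 bits, wt 4); accumulate f_{89,P'}(Q'+S)/f_{89,P'}(S) along the 6-step ladder.
So e_{89}(P',Q') = 5818264450095 + 80788492256076*t + 58508482304270*t^2 + 34955504613289*t^3.
Raise to 86: e(P,Q) = 87372142326207 + 86935767528022*t + 30878251005670*t^2 + 46588141048392*t^3 in mu_{89}.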